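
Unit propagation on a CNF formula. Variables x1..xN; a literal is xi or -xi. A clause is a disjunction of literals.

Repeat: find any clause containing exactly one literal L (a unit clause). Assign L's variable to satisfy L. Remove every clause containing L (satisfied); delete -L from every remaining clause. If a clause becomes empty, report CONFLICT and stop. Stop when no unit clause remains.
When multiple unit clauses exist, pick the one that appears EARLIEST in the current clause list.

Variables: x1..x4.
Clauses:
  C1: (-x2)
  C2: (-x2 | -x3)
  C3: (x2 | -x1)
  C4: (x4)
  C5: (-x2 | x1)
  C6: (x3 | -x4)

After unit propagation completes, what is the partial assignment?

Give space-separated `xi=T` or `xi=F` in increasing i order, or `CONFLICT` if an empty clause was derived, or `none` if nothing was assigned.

unit clause [-2] forces x2=F; simplify:
  drop 2 from [2, -1] -> [-1]
  satisfied 3 clause(s); 3 remain; assigned so far: [2]
unit clause [-1] forces x1=F; simplify:
  satisfied 1 clause(s); 2 remain; assigned so far: [1, 2]
unit clause [4] forces x4=T; simplify:
  drop -4 from [3, -4] -> [3]
  satisfied 1 clause(s); 1 remain; assigned so far: [1, 2, 4]
unit clause [3] forces x3=T; simplify:
  satisfied 1 clause(s); 0 remain; assigned so far: [1, 2, 3, 4]

Answer: x1=F x2=F x3=T x4=T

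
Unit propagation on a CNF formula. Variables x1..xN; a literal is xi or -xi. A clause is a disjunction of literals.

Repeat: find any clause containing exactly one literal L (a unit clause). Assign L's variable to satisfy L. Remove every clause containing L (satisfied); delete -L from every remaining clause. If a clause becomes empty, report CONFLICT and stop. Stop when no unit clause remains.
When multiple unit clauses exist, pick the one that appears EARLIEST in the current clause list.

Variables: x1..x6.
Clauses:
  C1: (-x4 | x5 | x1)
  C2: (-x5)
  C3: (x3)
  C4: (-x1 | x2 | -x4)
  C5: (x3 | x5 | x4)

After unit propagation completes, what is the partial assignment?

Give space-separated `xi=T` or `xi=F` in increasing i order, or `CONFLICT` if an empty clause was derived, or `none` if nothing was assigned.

Answer: x3=T x5=F

Derivation:
unit clause [-5] forces x5=F; simplify:
  drop 5 from [-4, 5, 1] -> [-4, 1]
  drop 5 from [3, 5, 4] -> [3, 4]
  satisfied 1 clause(s); 4 remain; assigned so far: [5]
unit clause [3] forces x3=T; simplify:
  satisfied 2 clause(s); 2 remain; assigned so far: [3, 5]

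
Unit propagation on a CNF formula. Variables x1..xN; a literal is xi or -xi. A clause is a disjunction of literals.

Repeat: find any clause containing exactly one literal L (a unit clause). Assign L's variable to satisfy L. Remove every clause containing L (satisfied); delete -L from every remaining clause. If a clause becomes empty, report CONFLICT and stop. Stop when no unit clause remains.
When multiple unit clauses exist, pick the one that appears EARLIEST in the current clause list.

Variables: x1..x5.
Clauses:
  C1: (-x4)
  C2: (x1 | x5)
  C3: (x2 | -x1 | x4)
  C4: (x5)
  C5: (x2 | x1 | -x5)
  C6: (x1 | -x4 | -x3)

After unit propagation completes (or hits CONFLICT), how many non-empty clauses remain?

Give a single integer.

Answer: 2

Derivation:
unit clause [-4] forces x4=F; simplify:
  drop 4 from [2, -1, 4] -> [2, -1]
  satisfied 2 clause(s); 4 remain; assigned so far: [4]
unit clause [5] forces x5=T; simplify:
  drop -5 from [2, 1, -5] -> [2, 1]
  satisfied 2 clause(s); 2 remain; assigned so far: [4, 5]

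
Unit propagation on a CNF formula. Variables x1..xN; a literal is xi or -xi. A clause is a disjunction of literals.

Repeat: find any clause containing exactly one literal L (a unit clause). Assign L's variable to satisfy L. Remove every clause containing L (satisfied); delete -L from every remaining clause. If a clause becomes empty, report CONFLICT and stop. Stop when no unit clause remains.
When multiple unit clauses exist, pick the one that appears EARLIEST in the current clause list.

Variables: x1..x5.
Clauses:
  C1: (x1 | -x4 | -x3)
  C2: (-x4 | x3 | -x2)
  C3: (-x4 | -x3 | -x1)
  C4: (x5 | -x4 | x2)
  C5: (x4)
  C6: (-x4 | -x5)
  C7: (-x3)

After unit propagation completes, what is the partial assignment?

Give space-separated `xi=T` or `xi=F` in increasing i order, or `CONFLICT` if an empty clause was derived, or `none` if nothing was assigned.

Answer: CONFLICT

Derivation:
unit clause [4] forces x4=T; simplify:
  drop -4 from [1, -4, -3] -> [1, -3]
  drop -4 from [-4, 3, -2] -> [3, -2]
  drop -4 from [-4, -3, -1] -> [-3, -1]
  drop -4 from [5, -4, 2] -> [5, 2]
  drop -4 from [-4, -5] -> [-5]
  satisfied 1 clause(s); 6 remain; assigned so far: [4]
unit clause [-5] forces x5=F; simplify:
  drop 5 from [5, 2] -> [2]
  satisfied 1 clause(s); 5 remain; assigned so far: [4, 5]
unit clause [2] forces x2=T; simplify:
  drop -2 from [3, -2] -> [3]
  satisfied 1 clause(s); 4 remain; assigned so far: [2, 4, 5]
unit clause [3] forces x3=T; simplify:
  drop -3 from [1, -3] -> [1]
  drop -3 from [-3, -1] -> [-1]
  drop -3 from [-3] -> [] (empty!)
  satisfied 1 clause(s); 3 remain; assigned so far: [2, 3, 4, 5]
CONFLICT (empty clause)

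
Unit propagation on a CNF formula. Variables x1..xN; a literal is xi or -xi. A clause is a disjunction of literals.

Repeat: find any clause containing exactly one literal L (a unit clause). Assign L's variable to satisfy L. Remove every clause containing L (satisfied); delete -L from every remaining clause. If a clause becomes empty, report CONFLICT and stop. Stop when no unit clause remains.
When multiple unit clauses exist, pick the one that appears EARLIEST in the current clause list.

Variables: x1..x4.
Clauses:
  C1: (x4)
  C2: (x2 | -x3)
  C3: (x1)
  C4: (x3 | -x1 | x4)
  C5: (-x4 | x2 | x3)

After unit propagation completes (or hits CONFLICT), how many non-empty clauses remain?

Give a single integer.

Answer: 2

Derivation:
unit clause [4] forces x4=T; simplify:
  drop -4 from [-4, 2, 3] -> [2, 3]
  satisfied 2 clause(s); 3 remain; assigned so far: [4]
unit clause [1] forces x1=T; simplify:
  satisfied 1 clause(s); 2 remain; assigned so far: [1, 4]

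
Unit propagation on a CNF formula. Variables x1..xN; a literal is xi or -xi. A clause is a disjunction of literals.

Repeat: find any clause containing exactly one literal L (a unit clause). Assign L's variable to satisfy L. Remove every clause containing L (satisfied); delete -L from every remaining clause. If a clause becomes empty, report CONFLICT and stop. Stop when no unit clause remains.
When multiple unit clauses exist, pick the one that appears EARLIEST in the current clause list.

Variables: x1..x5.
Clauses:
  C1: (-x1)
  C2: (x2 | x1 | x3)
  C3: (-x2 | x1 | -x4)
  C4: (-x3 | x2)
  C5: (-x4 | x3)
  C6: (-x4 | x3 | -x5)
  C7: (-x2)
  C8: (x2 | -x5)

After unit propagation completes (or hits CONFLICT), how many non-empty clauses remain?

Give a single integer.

Answer: 1

Derivation:
unit clause [-1] forces x1=F; simplify:
  drop 1 from [2, 1, 3] -> [2, 3]
  drop 1 from [-2, 1, -4] -> [-2, -4]
  satisfied 1 clause(s); 7 remain; assigned so far: [1]
unit clause [-2] forces x2=F; simplify:
  drop 2 from [2, 3] -> [3]
  drop 2 from [-3, 2] -> [-3]
  drop 2 from [2, -5] -> [-5]
  satisfied 2 clause(s); 5 remain; assigned so far: [1, 2]
unit clause [3] forces x3=T; simplify:
  drop -3 from [-3] -> [] (empty!)
  satisfied 3 clause(s); 2 remain; assigned so far: [1, 2, 3]
CONFLICT (empty clause)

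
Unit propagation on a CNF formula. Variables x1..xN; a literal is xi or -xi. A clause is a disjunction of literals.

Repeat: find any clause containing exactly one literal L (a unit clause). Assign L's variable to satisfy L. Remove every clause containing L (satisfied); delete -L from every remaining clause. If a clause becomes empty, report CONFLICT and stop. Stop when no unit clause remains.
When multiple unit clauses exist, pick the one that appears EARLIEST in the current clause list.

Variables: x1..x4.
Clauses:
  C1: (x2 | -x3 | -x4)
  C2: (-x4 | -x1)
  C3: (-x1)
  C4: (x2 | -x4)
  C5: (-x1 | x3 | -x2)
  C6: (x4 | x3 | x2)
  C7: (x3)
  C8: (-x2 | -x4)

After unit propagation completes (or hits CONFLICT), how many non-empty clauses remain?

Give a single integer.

unit clause [-1] forces x1=F; simplify:
  satisfied 3 clause(s); 5 remain; assigned so far: [1]
unit clause [3] forces x3=T; simplify:
  drop -3 from [2, -3, -4] -> [2, -4]
  satisfied 2 clause(s); 3 remain; assigned so far: [1, 3]

Answer: 3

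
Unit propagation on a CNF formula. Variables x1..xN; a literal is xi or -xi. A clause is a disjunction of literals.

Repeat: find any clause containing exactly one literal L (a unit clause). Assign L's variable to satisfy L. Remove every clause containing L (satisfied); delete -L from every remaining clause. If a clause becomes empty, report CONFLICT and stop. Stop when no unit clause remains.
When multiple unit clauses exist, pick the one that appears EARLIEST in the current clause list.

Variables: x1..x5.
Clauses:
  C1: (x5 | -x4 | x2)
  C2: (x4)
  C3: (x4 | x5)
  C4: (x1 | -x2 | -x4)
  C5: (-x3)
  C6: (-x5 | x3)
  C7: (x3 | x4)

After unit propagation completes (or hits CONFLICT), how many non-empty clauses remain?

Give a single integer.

unit clause [4] forces x4=T; simplify:
  drop -4 from [5, -4, 2] -> [5, 2]
  drop -4 from [1, -2, -4] -> [1, -2]
  satisfied 3 clause(s); 4 remain; assigned so far: [4]
unit clause [-3] forces x3=F; simplify:
  drop 3 from [-5, 3] -> [-5]
  satisfied 1 clause(s); 3 remain; assigned so far: [3, 4]
unit clause [-5] forces x5=F; simplify:
  drop 5 from [5, 2] -> [2]
  satisfied 1 clause(s); 2 remain; assigned so far: [3, 4, 5]
unit clause [2] forces x2=T; simplify:
  drop -2 from [1, -2] -> [1]
  satisfied 1 clause(s); 1 remain; assigned so far: [2, 3, 4, 5]
unit clause [1] forces x1=T; simplify:
  satisfied 1 clause(s); 0 remain; assigned so far: [1, 2, 3, 4, 5]

Answer: 0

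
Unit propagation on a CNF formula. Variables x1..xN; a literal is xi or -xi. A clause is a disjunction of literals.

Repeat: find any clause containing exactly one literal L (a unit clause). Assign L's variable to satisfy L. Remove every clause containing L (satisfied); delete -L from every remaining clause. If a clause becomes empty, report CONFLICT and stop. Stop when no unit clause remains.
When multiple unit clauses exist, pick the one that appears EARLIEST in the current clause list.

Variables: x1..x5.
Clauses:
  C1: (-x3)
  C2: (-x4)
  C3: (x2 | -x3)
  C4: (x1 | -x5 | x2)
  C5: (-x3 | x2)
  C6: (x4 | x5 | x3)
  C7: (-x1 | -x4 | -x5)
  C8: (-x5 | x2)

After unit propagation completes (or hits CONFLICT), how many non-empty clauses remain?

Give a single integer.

unit clause [-3] forces x3=F; simplify:
  drop 3 from [4, 5, 3] -> [4, 5]
  satisfied 3 clause(s); 5 remain; assigned so far: [3]
unit clause [-4] forces x4=F; simplify:
  drop 4 from [4, 5] -> [5]
  satisfied 2 clause(s); 3 remain; assigned so far: [3, 4]
unit clause [5] forces x5=T; simplify:
  drop -5 from [1, -5, 2] -> [1, 2]
  drop -5 from [-5, 2] -> [2]
  satisfied 1 clause(s); 2 remain; assigned so far: [3, 4, 5]
unit clause [2] forces x2=T; simplify:
  satisfied 2 clause(s); 0 remain; assigned so far: [2, 3, 4, 5]

Answer: 0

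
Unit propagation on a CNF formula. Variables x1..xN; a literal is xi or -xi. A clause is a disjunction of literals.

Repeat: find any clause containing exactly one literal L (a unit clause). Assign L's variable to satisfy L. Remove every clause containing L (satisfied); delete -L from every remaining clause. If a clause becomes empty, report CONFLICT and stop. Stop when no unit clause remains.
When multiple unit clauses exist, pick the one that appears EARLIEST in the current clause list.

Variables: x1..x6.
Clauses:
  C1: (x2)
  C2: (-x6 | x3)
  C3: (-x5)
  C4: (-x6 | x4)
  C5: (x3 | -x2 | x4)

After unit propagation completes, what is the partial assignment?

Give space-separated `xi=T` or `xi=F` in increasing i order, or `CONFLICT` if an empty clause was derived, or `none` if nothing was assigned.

unit clause [2] forces x2=T; simplify:
  drop -2 from [3, -2, 4] -> [3, 4]
  satisfied 1 clause(s); 4 remain; assigned so far: [2]
unit clause [-5] forces x5=F; simplify:
  satisfied 1 clause(s); 3 remain; assigned so far: [2, 5]

Answer: x2=T x5=F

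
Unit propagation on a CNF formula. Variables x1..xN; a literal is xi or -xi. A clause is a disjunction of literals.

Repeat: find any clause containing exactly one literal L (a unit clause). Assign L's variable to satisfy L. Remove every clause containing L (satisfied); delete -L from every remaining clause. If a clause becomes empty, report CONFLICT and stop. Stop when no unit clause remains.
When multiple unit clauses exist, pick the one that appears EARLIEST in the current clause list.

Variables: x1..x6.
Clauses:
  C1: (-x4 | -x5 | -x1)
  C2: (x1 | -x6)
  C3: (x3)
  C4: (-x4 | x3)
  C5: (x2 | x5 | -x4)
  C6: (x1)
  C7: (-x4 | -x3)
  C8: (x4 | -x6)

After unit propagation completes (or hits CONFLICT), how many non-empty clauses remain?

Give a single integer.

Answer: 0

Derivation:
unit clause [3] forces x3=T; simplify:
  drop -3 from [-4, -3] -> [-4]
  satisfied 2 clause(s); 6 remain; assigned so far: [3]
unit clause [1] forces x1=T; simplify:
  drop -1 from [-4, -5, -1] -> [-4, -5]
  satisfied 2 clause(s); 4 remain; assigned so far: [1, 3]
unit clause [-4] forces x4=F; simplify:
  drop 4 from [4, -6] -> [-6]
  satisfied 3 clause(s); 1 remain; assigned so far: [1, 3, 4]
unit clause [-6] forces x6=F; simplify:
  satisfied 1 clause(s); 0 remain; assigned so far: [1, 3, 4, 6]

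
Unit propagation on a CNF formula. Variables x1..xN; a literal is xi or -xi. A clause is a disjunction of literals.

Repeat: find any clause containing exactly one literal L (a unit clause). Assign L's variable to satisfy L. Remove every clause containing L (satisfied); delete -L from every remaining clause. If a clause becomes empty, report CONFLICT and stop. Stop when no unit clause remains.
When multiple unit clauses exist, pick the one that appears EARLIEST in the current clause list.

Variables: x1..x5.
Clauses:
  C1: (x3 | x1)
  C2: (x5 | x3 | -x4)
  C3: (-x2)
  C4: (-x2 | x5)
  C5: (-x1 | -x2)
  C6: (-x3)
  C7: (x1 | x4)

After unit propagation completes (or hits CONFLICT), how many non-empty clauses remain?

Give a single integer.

unit clause [-2] forces x2=F; simplify:
  satisfied 3 clause(s); 4 remain; assigned so far: [2]
unit clause [-3] forces x3=F; simplify:
  drop 3 from [3, 1] -> [1]
  drop 3 from [5, 3, -4] -> [5, -4]
  satisfied 1 clause(s); 3 remain; assigned so far: [2, 3]
unit clause [1] forces x1=T; simplify:
  satisfied 2 clause(s); 1 remain; assigned so far: [1, 2, 3]

Answer: 1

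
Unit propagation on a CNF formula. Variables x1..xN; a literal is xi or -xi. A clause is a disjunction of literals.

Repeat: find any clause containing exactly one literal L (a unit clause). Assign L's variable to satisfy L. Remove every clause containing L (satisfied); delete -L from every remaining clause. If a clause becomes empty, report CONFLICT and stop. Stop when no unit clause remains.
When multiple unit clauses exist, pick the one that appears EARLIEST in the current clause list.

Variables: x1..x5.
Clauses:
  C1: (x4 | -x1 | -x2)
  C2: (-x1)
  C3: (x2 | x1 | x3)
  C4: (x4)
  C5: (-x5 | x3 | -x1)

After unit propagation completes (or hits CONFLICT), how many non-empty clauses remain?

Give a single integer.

unit clause [-1] forces x1=F; simplify:
  drop 1 from [2, 1, 3] -> [2, 3]
  satisfied 3 clause(s); 2 remain; assigned so far: [1]
unit clause [4] forces x4=T; simplify:
  satisfied 1 clause(s); 1 remain; assigned so far: [1, 4]

Answer: 1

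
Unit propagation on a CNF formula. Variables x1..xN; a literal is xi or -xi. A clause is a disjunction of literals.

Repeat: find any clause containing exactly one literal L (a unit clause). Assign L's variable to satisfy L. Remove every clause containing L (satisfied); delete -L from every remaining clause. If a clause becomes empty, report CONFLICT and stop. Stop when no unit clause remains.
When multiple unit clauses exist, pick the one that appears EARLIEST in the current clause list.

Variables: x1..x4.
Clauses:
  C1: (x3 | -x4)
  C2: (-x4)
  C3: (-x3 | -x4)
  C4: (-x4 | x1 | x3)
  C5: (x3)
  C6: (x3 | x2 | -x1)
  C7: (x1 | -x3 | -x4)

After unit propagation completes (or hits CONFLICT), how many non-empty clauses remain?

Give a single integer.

Answer: 0

Derivation:
unit clause [-4] forces x4=F; simplify:
  satisfied 5 clause(s); 2 remain; assigned so far: [4]
unit clause [3] forces x3=T; simplify:
  satisfied 2 clause(s); 0 remain; assigned so far: [3, 4]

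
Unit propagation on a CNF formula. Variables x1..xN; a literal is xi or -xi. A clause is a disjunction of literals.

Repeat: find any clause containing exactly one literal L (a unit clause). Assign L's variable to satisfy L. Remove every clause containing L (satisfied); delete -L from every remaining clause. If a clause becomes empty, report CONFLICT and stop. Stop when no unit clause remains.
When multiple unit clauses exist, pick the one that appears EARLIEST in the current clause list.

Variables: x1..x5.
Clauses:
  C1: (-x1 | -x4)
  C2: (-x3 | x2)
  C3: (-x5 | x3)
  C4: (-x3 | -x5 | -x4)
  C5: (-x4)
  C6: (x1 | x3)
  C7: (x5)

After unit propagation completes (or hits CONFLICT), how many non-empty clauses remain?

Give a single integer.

Answer: 0

Derivation:
unit clause [-4] forces x4=F; simplify:
  satisfied 3 clause(s); 4 remain; assigned so far: [4]
unit clause [5] forces x5=T; simplify:
  drop -5 from [-5, 3] -> [3]
  satisfied 1 clause(s); 3 remain; assigned so far: [4, 5]
unit clause [3] forces x3=T; simplify:
  drop -3 from [-3, 2] -> [2]
  satisfied 2 clause(s); 1 remain; assigned so far: [3, 4, 5]
unit clause [2] forces x2=T; simplify:
  satisfied 1 clause(s); 0 remain; assigned so far: [2, 3, 4, 5]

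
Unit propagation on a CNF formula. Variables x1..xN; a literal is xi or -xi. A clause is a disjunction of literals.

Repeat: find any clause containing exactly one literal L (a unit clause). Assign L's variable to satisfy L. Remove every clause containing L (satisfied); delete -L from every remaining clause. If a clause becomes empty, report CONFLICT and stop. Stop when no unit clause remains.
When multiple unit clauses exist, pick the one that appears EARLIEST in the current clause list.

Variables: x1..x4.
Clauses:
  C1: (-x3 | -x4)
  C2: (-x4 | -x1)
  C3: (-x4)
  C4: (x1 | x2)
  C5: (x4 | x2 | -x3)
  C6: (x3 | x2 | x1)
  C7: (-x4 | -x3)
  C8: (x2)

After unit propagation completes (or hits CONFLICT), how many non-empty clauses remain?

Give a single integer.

Answer: 0

Derivation:
unit clause [-4] forces x4=F; simplify:
  drop 4 from [4, 2, -3] -> [2, -3]
  satisfied 4 clause(s); 4 remain; assigned so far: [4]
unit clause [2] forces x2=T; simplify:
  satisfied 4 clause(s); 0 remain; assigned so far: [2, 4]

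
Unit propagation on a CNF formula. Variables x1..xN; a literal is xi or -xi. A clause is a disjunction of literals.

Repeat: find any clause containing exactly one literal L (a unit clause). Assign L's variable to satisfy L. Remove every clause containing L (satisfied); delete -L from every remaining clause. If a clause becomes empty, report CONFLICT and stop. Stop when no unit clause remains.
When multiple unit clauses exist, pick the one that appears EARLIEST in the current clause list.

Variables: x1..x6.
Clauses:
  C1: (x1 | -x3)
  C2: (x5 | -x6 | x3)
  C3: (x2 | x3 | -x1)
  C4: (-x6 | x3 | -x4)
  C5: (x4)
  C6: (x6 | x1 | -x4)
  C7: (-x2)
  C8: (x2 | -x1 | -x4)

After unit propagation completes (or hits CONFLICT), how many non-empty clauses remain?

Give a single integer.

unit clause [4] forces x4=T; simplify:
  drop -4 from [-6, 3, -4] -> [-6, 3]
  drop -4 from [6, 1, -4] -> [6, 1]
  drop -4 from [2, -1, -4] -> [2, -1]
  satisfied 1 clause(s); 7 remain; assigned so far: [4]
unit clause [-2] forces x2=F; simplify:
  drop 2 from [2, 3, -1] -> [3, -1]
  drop 2 from [2, -1] -> [-1]
  satisfied 1 clause(s); 6 remain; assigned so far: [2, 4]
unit clause [-1] forces x1=F; simplify:
  drop 1 from [1, -3] -> [-3]
  drop 1 from [6, 1] -> [6]
  satisfied 2 clause(s); 4 remain; assigned so far: [1, 2, 4]
unit clause [-3] forces x3=F; simplify:
  drop 3 from [5, -6, 3] -> [5, -6]
  drop 3 from [-6, 3] -> [-6]
  satisfied 1 clause(s); 3 remain; assigned so far: [1, 2, 3, 4]
unit clause [-6] forces x6=F; simplify:
  drop 6 from [6] -> [] (empty!)
  satisfied 2 clause(s); 1 remain; assigned so far: [1, 2, 3, 4, 6]
CONFLICT (empty clause)

Answer: 0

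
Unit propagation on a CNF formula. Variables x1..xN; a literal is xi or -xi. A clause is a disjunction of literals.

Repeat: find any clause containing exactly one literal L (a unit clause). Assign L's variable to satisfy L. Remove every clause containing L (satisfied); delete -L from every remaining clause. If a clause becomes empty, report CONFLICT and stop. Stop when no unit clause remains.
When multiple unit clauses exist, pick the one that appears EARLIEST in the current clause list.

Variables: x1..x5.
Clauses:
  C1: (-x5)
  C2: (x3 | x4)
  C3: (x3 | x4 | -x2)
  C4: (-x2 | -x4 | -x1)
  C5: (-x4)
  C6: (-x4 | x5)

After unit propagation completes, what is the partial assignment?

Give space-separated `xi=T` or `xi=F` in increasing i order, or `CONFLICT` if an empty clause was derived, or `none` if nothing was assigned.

unit clause [-5] forces x5=F; simplify:
  drop 5 from [-4, 5] -> [-4]
  satisfied 1 clause(s); 5 remain; assigned so far: [5]
unit clause [-4] forces x4=F; simplify:
  drop 4 from [3, 4] -> [3]
  drop 4 from [3, 4, -2] -> [3, -2]
  satisfied 3 clause(s); 2 remain; assigned so far: [4, 5]
unit clause [3] forces x3=T; simplify:
  satisfied 2 clause(s); 0 remain; assigned so far: [3, 4, 5]

Answer: x3=T x4=F x5=F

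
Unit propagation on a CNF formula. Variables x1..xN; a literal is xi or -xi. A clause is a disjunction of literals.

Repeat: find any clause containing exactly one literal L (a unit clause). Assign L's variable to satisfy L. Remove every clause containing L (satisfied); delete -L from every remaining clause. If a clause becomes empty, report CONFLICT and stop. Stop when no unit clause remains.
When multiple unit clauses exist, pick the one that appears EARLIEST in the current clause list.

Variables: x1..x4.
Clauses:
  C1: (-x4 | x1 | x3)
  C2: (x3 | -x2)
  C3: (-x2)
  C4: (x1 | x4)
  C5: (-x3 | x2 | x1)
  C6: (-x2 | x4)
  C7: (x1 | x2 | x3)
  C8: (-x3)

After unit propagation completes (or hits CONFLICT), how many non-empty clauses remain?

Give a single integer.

unit clause [-2] forces x2=F; simplify:
  drop 2 from [-3, 2, 1] -> [-3, 1]
  drop 2 from [1, 2, 3] -> [1, 3]
  satisfied 3 clause(s); 5 remain; assigned so far: [2]
unit clause [-3] forces x3=F; simplify:
  drop 3 from [-4, 1, 3] -> [-4, 1]
  drop 3 from [1, 3] -> [1]
  satisfied 2 clause(s); 3 remain; assigned so far: [2, 3]
unit clause [1] forces x1=T; simplify:
  satisfied 3 clause(s); 0 remain; assigned so far: [1, 2, 3]

Answer: 0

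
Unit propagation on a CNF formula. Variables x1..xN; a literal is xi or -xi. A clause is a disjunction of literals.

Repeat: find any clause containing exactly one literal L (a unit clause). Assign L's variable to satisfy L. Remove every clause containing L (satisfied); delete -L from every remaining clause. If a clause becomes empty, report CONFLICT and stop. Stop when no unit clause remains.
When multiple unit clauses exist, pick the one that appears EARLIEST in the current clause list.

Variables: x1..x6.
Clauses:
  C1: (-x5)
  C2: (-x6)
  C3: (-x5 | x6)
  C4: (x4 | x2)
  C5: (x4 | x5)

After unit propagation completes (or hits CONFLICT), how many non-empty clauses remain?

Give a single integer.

Answer: 0

Derivation:
unit clause [-5] forces x5=F; simplify:
  drop 5 from [4, 5] -> [4]
  satisfied 2 clause(s); 3 remain; assigned so far: [5]
unit clause [-6] forces x6=F; simplify:
  satisfied 1 clause(s); 2 remain; assigned so far: [5, 6]
unit clause [4] forces x4=T; simplify:
  satisfied 2 clause(s); 0 remain; assigned so far: [4, 5, 6]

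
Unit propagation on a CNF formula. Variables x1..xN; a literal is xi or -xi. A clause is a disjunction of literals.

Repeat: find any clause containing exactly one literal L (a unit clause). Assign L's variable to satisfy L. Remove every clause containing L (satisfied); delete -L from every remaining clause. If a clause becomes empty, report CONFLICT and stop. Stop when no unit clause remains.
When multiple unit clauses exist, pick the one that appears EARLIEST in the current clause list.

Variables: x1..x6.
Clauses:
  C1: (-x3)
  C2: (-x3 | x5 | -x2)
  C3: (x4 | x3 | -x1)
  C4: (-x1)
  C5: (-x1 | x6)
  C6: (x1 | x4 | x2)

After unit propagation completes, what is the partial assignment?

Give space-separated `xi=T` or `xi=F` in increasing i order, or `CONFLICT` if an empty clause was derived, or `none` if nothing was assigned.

unit clause [-3] forces x3=F; simplify:
  drop 3 from [4, 3, -1] -> [4, -1]
  satisfied 2 clause(s); 4 remain; assigned so far: [3]
unit clause [-1] forces x1=F; simplify:
  drop 1 from [1, 4, 2] -> [4, 2]
  satisfied 3 clause(s); 1 remain; assigned so far: [1, 3]

Answer: x1=F x3=F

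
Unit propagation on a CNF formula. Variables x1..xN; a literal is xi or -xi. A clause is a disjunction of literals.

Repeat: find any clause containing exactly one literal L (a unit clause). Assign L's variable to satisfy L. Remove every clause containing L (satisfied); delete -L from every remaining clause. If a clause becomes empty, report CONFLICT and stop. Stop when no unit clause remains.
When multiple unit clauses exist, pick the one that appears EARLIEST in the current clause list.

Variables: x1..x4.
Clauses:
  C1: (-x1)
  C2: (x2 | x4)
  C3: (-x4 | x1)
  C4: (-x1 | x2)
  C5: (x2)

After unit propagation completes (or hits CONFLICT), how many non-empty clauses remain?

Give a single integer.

unit clause [-1] forces x1=F; simplify:
  drop 1 from [-4, 1] -> [-4]
  satisfied 2 clause(s); 3 remain; assigned so far: [1]
unit clause [-4] forces x4=F; simplify:
  drop 4 from [2, 4] -> [2]
  satisfied 1 clause(s); 2 remain; assigned so far: [1, 4]
unit clause [2] forces x2=T; simplify:
  satisfied 2 clause(s); 0 remain; assigned so far: [1, 2, 4]

Answer: 0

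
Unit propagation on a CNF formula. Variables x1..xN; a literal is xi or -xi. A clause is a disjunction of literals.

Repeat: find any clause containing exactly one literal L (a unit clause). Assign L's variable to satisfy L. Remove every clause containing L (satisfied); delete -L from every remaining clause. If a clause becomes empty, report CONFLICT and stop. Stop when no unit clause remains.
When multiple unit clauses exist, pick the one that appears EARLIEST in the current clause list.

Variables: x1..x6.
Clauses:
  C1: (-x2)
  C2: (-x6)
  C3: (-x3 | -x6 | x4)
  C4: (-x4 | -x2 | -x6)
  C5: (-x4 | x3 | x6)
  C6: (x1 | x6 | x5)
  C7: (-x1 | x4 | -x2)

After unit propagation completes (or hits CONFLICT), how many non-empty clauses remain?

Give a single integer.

unit clause [-2] forces x2=F; simplify:
  satisfied 3 clause(s); 4 remain; assigned so far: [2]
unit clause [-6] forces x6=F; simplify:
  drop 6 from [-4, 3, 6] -> [-4, 3]
  drop 6 from [1, 6, 5] -> [1, 5]
  satisfied 2 clause(s); 2 remain; assigned so far: [2, 6]

Answer: 2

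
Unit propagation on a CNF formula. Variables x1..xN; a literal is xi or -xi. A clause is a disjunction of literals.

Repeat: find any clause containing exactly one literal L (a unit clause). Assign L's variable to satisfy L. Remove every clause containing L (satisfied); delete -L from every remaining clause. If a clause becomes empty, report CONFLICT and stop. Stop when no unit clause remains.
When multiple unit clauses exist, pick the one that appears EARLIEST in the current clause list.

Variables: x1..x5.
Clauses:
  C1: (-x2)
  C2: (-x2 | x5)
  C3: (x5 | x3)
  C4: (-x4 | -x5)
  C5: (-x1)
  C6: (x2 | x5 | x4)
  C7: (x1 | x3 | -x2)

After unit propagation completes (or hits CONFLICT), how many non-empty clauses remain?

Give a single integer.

unit clause [-2] forces x2=F; simplify:
  drop 2 from [2, 5, 4] -> [5, 4]
  satisfied 3 clause(s); 4 remain; assigned so far: [2]
unit clause [-1] forces x1=F; simplify:
  satisfied 1 clause(s); 3 remain; assigned so far: [1, 2]

Answer: 3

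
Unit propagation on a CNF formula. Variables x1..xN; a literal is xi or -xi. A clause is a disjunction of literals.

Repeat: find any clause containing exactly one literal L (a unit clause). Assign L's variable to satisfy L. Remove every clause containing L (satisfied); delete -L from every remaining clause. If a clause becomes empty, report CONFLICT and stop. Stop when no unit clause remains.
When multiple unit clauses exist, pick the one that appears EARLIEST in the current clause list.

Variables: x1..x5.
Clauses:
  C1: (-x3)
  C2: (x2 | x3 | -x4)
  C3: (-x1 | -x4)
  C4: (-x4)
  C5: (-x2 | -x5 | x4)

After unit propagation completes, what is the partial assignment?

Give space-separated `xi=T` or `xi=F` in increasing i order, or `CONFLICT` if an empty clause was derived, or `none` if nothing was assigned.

Answer: x3=F x4=F

Derivation:
unit clause [-3] forces x3=F; simplify:
  drop 3 from [2, 3, -4] -> [2, -4]
  satisfied 1 clause(s); 4 remain; assigned so far: [3]
unit clause [-4] forces x4=F; simplify:
  drop 4 from [-2, -5, 4] -> [-2, -5]
  satisfied 3 clause(s); 1 remain; assigned so far: [3, 4]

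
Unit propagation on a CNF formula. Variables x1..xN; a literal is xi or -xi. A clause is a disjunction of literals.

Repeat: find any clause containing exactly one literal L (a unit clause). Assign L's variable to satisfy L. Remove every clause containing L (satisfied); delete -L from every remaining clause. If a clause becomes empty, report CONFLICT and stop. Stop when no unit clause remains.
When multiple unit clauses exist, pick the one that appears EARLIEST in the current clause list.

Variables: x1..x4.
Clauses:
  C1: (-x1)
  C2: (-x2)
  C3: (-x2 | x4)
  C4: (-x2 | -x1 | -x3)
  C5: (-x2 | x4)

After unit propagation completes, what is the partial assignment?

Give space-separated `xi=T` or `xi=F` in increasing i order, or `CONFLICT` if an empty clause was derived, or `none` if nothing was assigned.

unit clause [-1] forces x1=F; simplify:
  satisfied 2 clause(s); 3 remain; assigned so far: [1]
unit clause [-2] forces x2=F; simplify:
  satisfied 3 clause(s); 0 remain; assigned so far: [1, 2]

Answer: x1=F x2=F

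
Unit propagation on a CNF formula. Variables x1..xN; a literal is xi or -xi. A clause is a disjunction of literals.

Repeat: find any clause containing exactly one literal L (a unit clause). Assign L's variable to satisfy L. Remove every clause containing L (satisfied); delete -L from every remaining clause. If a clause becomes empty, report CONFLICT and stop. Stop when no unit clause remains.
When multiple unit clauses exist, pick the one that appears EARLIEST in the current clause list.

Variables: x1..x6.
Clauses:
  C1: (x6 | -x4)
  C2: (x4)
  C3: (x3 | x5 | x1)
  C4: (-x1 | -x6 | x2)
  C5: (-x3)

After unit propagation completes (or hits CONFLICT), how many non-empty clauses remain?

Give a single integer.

Answer: 2

Derivation:
unit clause [4] forces x4=T; simplify:
  drop -4 from [6, -4] -> [6]
  satisfied 1 clause(s); 4 remain; assigned so far: [4]
unit clause [6] forces x6=T; simplify:
  drop -6 from [-1, -6, 2] -> [-1, 2]
  satisfied 1 clause(s); 3 remain; assigned so far: [4, 6]
unit clause [-3] forces x3=F; simplify:
  drop 3 from [3, 5, 1] -> [5, 1]
  satisfied 1 clause(s); 2 remain; assigned so far: [3, 4, 6]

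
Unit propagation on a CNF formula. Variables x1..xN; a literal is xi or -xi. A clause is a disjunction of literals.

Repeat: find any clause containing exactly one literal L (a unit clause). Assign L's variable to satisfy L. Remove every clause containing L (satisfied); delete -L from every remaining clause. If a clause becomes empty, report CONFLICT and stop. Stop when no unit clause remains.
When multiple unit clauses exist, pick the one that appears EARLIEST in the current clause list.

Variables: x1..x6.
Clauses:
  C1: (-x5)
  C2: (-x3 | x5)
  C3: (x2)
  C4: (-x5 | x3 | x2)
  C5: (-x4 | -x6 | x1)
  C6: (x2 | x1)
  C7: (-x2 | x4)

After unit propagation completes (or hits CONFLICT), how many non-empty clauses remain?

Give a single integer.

Answer: 1

Derivation:
unit clause [-5] forces x5=F; simplify:
  drop 5 from [-3, 5] -> [-3]
  satisfied 2 clause(s); 5 remain; assigned so far: [5]
unit clause [-3] forces x3=F; simplify:
  satisfied 1 clause(s); 4 remain; assigned so far: [3, 5]
unit clause [2] forces x2=T; simplify:
  drop -2 from [-2, 4] -> [4]
  satisfied 2 clause(s); 2 remain; assigned so far: [2, 3, 5]
unit clause [4] forces x4=T; simplify:
  drop -4 from [-4, -6, 1] -> [-6, 1]
  satisfied 1 clause(s); 1 remain; assigned so far: [2, 3, 4, 5]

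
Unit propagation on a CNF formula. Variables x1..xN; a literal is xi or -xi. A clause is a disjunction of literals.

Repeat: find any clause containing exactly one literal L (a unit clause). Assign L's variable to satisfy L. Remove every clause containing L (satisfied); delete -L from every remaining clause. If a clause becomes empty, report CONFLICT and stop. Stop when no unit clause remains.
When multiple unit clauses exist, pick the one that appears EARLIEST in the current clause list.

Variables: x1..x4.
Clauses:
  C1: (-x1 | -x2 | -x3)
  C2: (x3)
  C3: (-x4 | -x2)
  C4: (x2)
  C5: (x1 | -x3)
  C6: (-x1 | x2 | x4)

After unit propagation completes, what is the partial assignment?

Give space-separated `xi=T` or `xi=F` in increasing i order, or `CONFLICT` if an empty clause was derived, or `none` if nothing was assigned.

Answer: CONFLICT

Derivation:
unit clause [3] forces x3=T; simplify:
  drop -3 from [-1, -2, -3] -> [-1, -2]
  drop -3 from [1, -3] -> [1]
  satisfied 1 clause(s); 5 remain; assigned so far: [3]
unit clause [2] forces x2=T; simplify:
  drop -2 from [-1, -2] -> [-1]
  drop -2 from [-4, -2] -> [-4]
  satisfied 2 clause(s); 3 remain; assigned so far: [2, 3]
unit clause [-1] forces x1=F; simplify:
  drop 1 from [1] -> [] (empty!)
  satisfied 1 clause(s); 2 remain; assigned so far: [1, 2, 3]
CONFLICT (empty clause)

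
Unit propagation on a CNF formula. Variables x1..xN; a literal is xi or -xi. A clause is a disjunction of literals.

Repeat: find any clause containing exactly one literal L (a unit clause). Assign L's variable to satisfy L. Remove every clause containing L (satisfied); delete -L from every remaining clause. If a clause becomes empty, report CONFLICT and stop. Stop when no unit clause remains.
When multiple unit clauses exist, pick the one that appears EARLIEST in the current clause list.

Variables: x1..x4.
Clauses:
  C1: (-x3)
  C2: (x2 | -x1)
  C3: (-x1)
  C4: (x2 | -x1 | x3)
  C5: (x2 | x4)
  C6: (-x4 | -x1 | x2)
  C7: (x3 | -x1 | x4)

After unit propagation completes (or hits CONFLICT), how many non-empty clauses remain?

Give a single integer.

Answer: 1

Derivation:
unit clause [-3] forces x3=F; simplify:
  drop 3 from [2, -1, 3] -> [2, -1]
  drop 3 from [3, -1, 4] -> [-1, 4]
  satisfied 1 clause(s); 6 remain; assigned so far: [3]
unit clause [-1] forces x1=F; simplify:
  satisfied 5 clause(s); 1 remain; assigned so far: [1, 3]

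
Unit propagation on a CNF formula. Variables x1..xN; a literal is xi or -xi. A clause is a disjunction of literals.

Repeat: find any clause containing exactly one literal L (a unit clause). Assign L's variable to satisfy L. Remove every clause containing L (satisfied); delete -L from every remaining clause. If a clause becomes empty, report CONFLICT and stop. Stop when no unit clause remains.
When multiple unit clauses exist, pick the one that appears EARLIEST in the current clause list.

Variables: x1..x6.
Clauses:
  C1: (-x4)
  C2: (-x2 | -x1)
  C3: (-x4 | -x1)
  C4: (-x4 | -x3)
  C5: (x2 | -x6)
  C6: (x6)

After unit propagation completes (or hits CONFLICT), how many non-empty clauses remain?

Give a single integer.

Answer: 0

Derivation:
unit clause [-4] forces x4=F; simplify:
  satisfied 3 clause(s); 3 remain; assigned so far: [4]
unit clause [6] forces x6=T; simplify:
  drop -6 from [2, -6] -> [2]
  satisfied 1 clause(s); 2 remain; assigned so far: [4, 6]
unit clause [2] forces x2=T; simplify:
  drop -2 from [-2, -1] -> [-1]
  satisfied 1 clause(s); 1 remain; assigned so far: [2, 4, 6]
unit clause [-1] forces x1=F; simplify:
  satisfied 1 clause(s); 0 remain; assigned so far: [1, 2, 4, 6]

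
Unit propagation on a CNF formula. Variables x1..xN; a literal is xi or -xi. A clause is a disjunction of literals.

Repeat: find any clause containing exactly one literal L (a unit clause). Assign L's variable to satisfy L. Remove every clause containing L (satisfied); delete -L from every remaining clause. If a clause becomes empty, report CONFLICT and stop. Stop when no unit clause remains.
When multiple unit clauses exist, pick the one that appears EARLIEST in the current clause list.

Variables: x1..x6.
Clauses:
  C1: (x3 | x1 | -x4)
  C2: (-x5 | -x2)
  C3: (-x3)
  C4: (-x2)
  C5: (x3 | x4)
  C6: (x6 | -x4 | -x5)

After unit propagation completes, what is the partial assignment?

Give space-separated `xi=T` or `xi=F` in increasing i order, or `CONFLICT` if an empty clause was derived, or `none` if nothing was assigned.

Answer: x1=T x2=F x3=F x4=T

Derivation:
unit clause [-3] forces x3=F; simplify:
  drop 3 from [3, 1, -4] -> [1, -4]
  drop 3 from [3, 4] -> [4]
  satisfied 1 clause(s); 5 remain; assigned so far: [3]
unit clause [-2] forces x2=F; simplify:
  satisfied 2 clause(s); 3 remain; assigned so far: [2, 3]
unit clause [4] forces x4=T; simplify:
  drop -4 from [1, -4] -> [1]
  drop -4 from [6, -4, -5] -> [6, -5]
  satisfied 1 clause(s); 2 remain; assigned so far: [2, 3, 4]
unit clause [1] forces x1=T; simplify:
  satisfied 1 clause(s); 1 remain; assigned so far: [1, 2, 3, 4]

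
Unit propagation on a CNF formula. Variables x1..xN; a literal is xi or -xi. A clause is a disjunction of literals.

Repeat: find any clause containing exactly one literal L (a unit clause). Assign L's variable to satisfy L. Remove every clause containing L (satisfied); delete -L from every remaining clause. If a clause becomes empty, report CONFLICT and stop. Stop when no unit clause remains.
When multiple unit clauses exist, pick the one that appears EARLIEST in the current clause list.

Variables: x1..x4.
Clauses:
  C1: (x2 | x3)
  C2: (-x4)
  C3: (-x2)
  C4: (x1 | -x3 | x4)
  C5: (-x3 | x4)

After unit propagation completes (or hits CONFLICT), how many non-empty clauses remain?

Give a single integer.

unit clause [-4] forces x4=F; simplify:
  drop 4 from [1, -3, 4] -> [1, -3]
  drop 4 from [-3, 4] -> [-3]
  satisfied 1 clause(s); 4 remain; assigned so far: [4]
unit clause [-2] forces x2=F; simplify:
  drop 2 from [2, 3] -> [3]
  satisfied 1 clause(s); 3 remain; assigned so far: [2, 4]
unit clause [3] forces x3=T; simplify:
  drop -3 from [1, -3] -> [1]
  drop -3 from [-3] -> [] (empty!)
  satisfied 1 clause(s); 2 remain; assigned so far: [2, 3, 4]
CONFLICT (empty clause)

Answer: 1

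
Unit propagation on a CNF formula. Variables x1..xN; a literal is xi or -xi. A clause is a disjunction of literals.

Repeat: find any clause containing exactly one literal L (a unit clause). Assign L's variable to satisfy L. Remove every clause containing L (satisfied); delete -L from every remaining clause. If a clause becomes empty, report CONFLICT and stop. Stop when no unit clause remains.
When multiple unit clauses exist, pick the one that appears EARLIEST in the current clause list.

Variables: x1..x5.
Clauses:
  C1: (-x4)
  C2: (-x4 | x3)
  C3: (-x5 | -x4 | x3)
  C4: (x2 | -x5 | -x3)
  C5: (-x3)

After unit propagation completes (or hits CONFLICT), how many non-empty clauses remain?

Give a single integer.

Answer: 0

Derivation:
unit clause [-4] forces x4=F; simplify:
  satisfied 3 clause(s); 2 remain; assigned so far: [4]
unit clause [-3] forces x3=F; simplify:
  satisfied 2 clause(s); 0 remain; assigned so far: [3, 4]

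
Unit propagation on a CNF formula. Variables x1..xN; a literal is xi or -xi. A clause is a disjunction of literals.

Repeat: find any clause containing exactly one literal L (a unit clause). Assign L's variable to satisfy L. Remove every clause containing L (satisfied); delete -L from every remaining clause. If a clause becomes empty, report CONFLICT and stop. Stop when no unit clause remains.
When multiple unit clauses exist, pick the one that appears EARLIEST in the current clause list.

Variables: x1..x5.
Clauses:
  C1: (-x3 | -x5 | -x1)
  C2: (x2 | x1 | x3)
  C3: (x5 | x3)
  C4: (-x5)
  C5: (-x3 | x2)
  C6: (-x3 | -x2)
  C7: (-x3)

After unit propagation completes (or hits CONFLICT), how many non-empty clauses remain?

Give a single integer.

unit clause [-5] forces x5=F; simplify:
  drop 5 from [5, 3] -> [3]
  satisfied 2 clause(s); 5 remain; assigned so far: [5]
unit clause [3] forces x3=T; simplify:
  drop -3 from [-3, 2] -> [2]
  drop -3 from [-3, -2] -> [-2]
  drop -3 from [-3] -> [] (empty!)
  satisfied 2 clause(s); 3 remain; assigned so far: [3, 5]
CONFLICT (empty clause)

Answer: 2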